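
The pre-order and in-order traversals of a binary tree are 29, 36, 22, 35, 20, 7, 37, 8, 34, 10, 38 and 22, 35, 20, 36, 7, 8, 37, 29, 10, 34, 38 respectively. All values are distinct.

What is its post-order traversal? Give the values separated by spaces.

The first element of pre-order is the root; it splits in-order into left and right subtrees.
Root 29: left subtree has 7 nodes {22, 35, 20, 36, 7, 8, 37}, right has 3 {10, 34, 38}.
  Root 36: left subtree has 3 nodes {22, 35, 20}, right has 3 {7, 8, 37}.
    Root 22: left subtree has 0 nodes { }, right has 2 {35, 20}.
      Root 35: left subtree has 0 nodes { }, right has 1 {20}.
    Root 7: left subtree has 0 nodes { }, right has 2 {8, 37}.
      Root 37: left subtree has 1 node {8}, right has 0 { }.
  Root 34: left subtree has 1 node {10}, right has 1 {38}.

20 35 22 8 37 7 36 10 38 34 29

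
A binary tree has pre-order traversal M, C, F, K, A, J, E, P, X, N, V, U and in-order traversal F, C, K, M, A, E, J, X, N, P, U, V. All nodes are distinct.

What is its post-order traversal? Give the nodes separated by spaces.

The first element of pre-order is the root; it splits in-order into left and right subtrees.
Root M: left subtree has 3 nodes {F, C, K}, right has 8 {A, E, J, X, N, P, U, V}.
  Root C: left subtree has 1 node {F}, right has 1 {K}.
  Root A: left subtree has 0 nodes { }, right has 7 {E, J, X, N, P, U, V}.
    Root J: left subtree has 1 node {E}, right has 5 {X, N, P, U, V}.
      Root P: left subtree has 2 nodes {X, N}, right has 2 {U, V}.
        Root X: left subtree has 0 nodes { }, right has 1 {N}.
        Root V: left subtree has 1 node {U}, right has 0 { }.

F K C E N X U V P J A M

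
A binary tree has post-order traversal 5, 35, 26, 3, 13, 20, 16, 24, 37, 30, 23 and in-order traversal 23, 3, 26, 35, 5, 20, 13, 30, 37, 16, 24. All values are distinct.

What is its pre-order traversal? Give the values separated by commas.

The last element of post-order is the root; it splits in-order into left and right subtrees.
Root 23: left subtree has 0 nodes { }, right has 10 {3, 26, 35, 5, 20, 13, 30, 37, 16, 24}.
  Root 30: left subtree has 6 nodes {3, 26, 35, 5, 20, 13}, right has 3 {37, 16, 24}.
    Root 20: left subtree has 4 nodes {3, 26, 35, 5}, right has 1 {13}.
      Root 3: left subtree has 0 nodes { }, right has 3 {26, 35, 5}.
        Root 26: left subtree has 0 nodes { }, right has 2 {35, 5}.
          Root 35: left subtree has 0 nodes { }, right has 1 {5}.
    Root 37: left subtree has 0 nodes { }, right has 2 {16, 24}.
      Root 24: left subtree has 1 node {16}, right has 0 { }.

23, 30, 20, 3, 26, 35, 5, 13, 37, 24, 16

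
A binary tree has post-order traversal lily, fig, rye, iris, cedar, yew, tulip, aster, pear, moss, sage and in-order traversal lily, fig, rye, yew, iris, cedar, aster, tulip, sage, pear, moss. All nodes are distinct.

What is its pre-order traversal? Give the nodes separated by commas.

sage, aster, yew, rye, fig, lily, cedar, iris, tulip, moss, pear

The last element of post-order is the root; it splits in-order into left and right subtrees.
Root sage: left subtree has 8 nodes {lily, fig, rye, yew, iris, cedar, aster, tulip}, right has 2 {pear, moss}.
  Root aster: left subtree has 6 nodes {lily, fig, rye, yew, iris, cedar}, right has 1 {tulip}.
    Root yew: left subtree has 3 nodes {lily, fig, rye}, right has 2 {iris, cedar}.
      Root rye: left subtree has 2 nodes {lily, fig}, right has 0 { }.
        Root fig: left subtree has 1 node {lily}, right has 0 { }.
      Root cedar: left subtree has 1 node {iris}, right has 0 { }.
  Root moss: left subtree has 1 node {pear}, right has 0 { }.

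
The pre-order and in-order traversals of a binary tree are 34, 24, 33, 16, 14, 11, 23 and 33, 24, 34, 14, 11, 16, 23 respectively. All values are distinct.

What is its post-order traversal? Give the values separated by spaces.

The first element of pre-order is the root; it splits in-order into left and right subtrees.
Root 34: left subtree has 2 nodes {33, 24}, right has 4 {14, 11, 16, 23}.
  Root 24: left subtree has 1 node {33}, right has 0 { }.
  Root 16: left subtree has 2 nodes {14, 11}, right has 1 {23}.
    Root 14: left subtree has 0 nodes { }, right has 1 {11}.

33 24 11 14 23 16 34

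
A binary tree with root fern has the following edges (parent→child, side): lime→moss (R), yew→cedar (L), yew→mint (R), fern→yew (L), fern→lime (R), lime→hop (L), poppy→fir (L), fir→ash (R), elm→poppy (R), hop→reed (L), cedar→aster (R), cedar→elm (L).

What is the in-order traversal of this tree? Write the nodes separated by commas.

elm, fir, ash, poppy, cedar, aster, yew, mint, fern, reed, hop, lime, moss

In-order visits the left subtree, then the node, then the right subtree.
At fern: go left to yew.
  At yew: go left to cedar.
    At cedar: go left to elm.
      At elm: no left child.
      Visit elm.
      At elm: go right to poppy.
        At poppy: go left to fir.
          At fir: no left child.
          Visit fir.
          At fir: go right to ash.
            ash is a leaf — visit ash.
        Visit poppy.
        At poppy: no right child.
    Visit cedar.
    At cedar: go right to aster.
      aster is a leaf — visit aster.
  Visit yew.
  At yew: go right to mint.
    mint is a leaf — visit mint.
Visit fern.
At fern: go right to lime.
  At lime: go left to hop.
    At hop: go left to reed.
      reed is a leaf — visit reed.
    Visit hop.
    At hop: no right child.
  Visit lime.
  At lime: go right to moss.
    moss is a leaf — visit moss.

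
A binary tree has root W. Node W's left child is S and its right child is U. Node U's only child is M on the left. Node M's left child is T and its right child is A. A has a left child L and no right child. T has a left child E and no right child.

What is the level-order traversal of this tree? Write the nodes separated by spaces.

W S U M T A E L

Level-order visits nodes level by level from the root, left to right within each level.
Level 0: W
Level 1: S, U
Level 2: M
Level 3: T, A
Level 4: E, L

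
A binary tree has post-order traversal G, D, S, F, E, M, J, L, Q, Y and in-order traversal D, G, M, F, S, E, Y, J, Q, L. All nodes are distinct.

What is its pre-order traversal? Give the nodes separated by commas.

The last element of post-order is the root; it splits in-order into left and right subtrees.
Root Y: left subtree has 6 nodes {D, G, M, F, S, E}, right has 3 {J, Q, L}.
  Root M: left subtree has 2 nodes {D, G}, right has 3 {F, S, E}.
    Root D: left subtree has 0 nodes { }, right has 1 {G}.
    Root E: left subtree has 2 nodes {F, S}, right has 0 { }.
      Root F: left subtree has 0 nodes { }, right has 1 {S}.
  Root Q: left subtree has 1 node {J}, right has 1 {L}.

Y, M, D, G, E, F, S, Q, J, L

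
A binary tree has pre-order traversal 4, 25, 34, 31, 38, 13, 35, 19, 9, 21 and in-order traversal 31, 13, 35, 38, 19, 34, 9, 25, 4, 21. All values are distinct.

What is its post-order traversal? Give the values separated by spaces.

The first element of pre-order is the root; it splits in-order into left and right subtrees.
Root 4: left subtree has 8 nodes {31, 13, 35, 38, 19, 34, 9, 25}, right has 1 {21}.
  Root 25: left subtree has 7 nodes {31, 13, 35, 38, 19, 34, 9}, right has 0 { }.
    Root 34: left subtree has 5 nodes {31, 13, 35, 38, 19}, right has 1 {9}.
      Root 31: left subtree has 0 nodes { }, right has 4 {13, 35, 38, 19}.
        Root 38: left subtree has 2 nodes {13, 35}, right has 1 {19}.
          Root 13: left subtree has 0 nodes { }, right has 1 {35}.

35 13 19 38 31 9 34 25 21 4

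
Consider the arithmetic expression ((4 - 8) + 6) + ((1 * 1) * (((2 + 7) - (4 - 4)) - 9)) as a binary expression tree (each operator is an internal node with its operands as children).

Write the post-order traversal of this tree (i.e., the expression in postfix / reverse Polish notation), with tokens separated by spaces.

Post-order on an expression tree gives postfix notation: for each operator, emit left operand, right operand, then the operator.

4 8 - 6 + 1 1 * 2 7 + 4 4 - - 9 - * +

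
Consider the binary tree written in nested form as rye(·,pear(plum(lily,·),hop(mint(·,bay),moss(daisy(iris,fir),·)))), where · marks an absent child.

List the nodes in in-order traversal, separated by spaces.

rye lily plum pear mint bay hop iris daisy fir moss

In-order visits the left subtree, then the node, then the right subtree.
At rye: no left child.
Visit rye.
At rye: go right to pear.
  At pear: go left to plum.
    At plum: go left to lily.
      lily is a leaf — visit lily.
    Visit plum.
    At plum: no right child.
  Visit pear.
  At pear: go right to hop.
    At hop: go left to mint.
      At mint: no left child.
      Visit mint.
      At mint: go right to bay.
        bay is a leaf — visit bay.
    Visit hop.
    At hop: go right to moss.
      At moss: go left to daisy.
        At daisy: go left to iris.
          iris is a leaf — visit iris.
        Visit daisy.
        At daisy: go right to fir.
          fir is a leaf — visit fir.
      Visit moss.
      At moss: no right child.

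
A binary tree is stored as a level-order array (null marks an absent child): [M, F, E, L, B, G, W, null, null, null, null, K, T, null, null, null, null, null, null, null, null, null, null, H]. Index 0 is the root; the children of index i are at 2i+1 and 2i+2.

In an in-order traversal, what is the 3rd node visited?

In-order visits the left subtree, then the node, then the right subtree.
At M: go left to F.
  At F: go left to L.
    L is a leaf — visit L.
  Visit F.
  At F: go right to B.
    B is a leaf — visit B.
Visit M.
At M: go right to E.
  At E: go left to G.
    At G: go left to K.
      At K: go left to H.
        H is a leaf — visit H.
      Visit K.
      At K: no right child.
    Visit G.
    At G: go right to T.
      T is a leaf — visit T.
  Visit E.
  At E: go right to W.
    W is a leaf — visit W.
Full in-order sequence: L, F, B, M, H, K, G, T, E, W.

B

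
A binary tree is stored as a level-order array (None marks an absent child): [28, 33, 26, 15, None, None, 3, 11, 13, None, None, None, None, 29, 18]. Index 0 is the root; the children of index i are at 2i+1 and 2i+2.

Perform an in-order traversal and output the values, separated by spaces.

In-order visits the left subtree, then the node, then the right subtree.
At 28: go left to 33.
  At 33: go left to 15.
    At 15: go left to 11.
      11 is a leaf — visit 11.
    Visit 15.
    At 15: go right to 13.
      13 is a leaf — visit 13.
  Visit 33.
  At 33: no right child.
Visit 28.
At 28: go right to 26.
  At 26: no left child.
  Visit 26.
  At 26: go right to 3.
    At 3: go left to 29.
      29 is a leaf — visit 29.
    Visit 3.
    At 3: go right to 18.
      18 is a leaf — visit 18.

11 15 13 33 28 26 29 3 18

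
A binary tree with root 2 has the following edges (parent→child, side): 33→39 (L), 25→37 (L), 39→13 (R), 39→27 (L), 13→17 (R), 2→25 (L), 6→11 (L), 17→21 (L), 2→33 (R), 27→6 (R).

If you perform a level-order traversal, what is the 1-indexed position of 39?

5

Level-order visits nodes level by level from the root, left to right within each level.
Level 0: 2
Level 1: 25, 33
Level 2: 37, 39
Level 3: 27, 13
Level 4: 6, 17
Level 5: 11, 21
Full level-order sequence: 2, 25, 33, 37, 39, 27, 13, 6, 17, 11, 21.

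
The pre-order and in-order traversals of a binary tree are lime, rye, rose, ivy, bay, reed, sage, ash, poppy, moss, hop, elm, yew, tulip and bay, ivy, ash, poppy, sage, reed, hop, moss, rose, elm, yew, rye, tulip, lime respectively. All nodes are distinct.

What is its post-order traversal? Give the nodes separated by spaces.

The first element of pre-order is the root; it splits in-order into left and right subtrees.
Root lime: left subtree has 13 nodes {bay, ivy, ash, poppy, sage, reed, hop, moss, rose, elm, yew, rye, tulip}, right has 0 { }.
  Root rye: left subtree has 11 nodes {bay, ivy, ash, poppy, sage, reed, hop, moss, rose, elm, yew}, right has 1 {tulip}.
    Root rose: left subtree has 8 nodes {bay, ivy, ash, poppy, sage, reed, hop, moss}, right has 2 {elm, yew}.
      Root ivy: left subtree has 1 node {bay}, right has 6 {ash, poppy, sage, reed, hop, moss}.
        Root reed: left subtree has 3 nodes {ash, poppy, sage}, right has 2 {hop, moss}.
          Root sage: left subtree has 2 nodes {ash, poppy}, right has 0 { }.
            Root ash: left subtree has 0 nodes { }, right has 1 {poppy}.
          Root moss: left subtree has 1 node {hop}, right has 0 { }.
      Root elm: left subtree has 0 nodes { }, right has 1 {yew}.

bay poppy ash sage hop moss reed ivy yew elm rose tulip rye lime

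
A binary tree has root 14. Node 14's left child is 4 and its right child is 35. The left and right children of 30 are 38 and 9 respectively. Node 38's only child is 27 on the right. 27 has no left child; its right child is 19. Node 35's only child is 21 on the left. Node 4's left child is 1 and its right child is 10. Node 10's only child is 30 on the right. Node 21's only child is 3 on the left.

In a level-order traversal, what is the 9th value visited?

Level-order visits nodes level by level from the root, left to right within each level.
Level 0: 14
Level 1: 4, 35
Level 2: 1, 10, 21
Level 3: 30, 3
Level 4: 38, 9
Level 5: 27
Level 6: 19
Full level-order sequence: 14, 4, 35, 1, 10, 21, 30, 3, 38, 9, 27, 19.

38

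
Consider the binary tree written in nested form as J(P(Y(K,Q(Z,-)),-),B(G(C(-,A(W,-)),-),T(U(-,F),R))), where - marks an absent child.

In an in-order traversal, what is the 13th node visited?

F

In-order visits the left subtree, then the node, then the right subtree.
At J: go left to P.
  At P: go left to Y.
    At Y: go left to K.
      K is a leaf — visit K.
    Visit Y.
    At Y: go right to Q.
      At Q: go left to Z.
        Z is a leaf — visit Z.
      Visit Q.
      At Q: no right child.
  Visit P.
  At P: no right child.
Visit J.
At J: go right to B.
  At B: go left to G.
    At G: go left to C.
      At C: no left child.
      Visit C.
      At C: go right to A.
        At A: go left to W.
          W is a leaf — visit W.
        Visit A.
        At A: no right child.
    Visit G.
    At G: no right child.
  Visit B.
  At B: go right to T.
    At T: go left to U.
      At U: no left child.
      Visit U.
      At U: go right to F.
        F is a leaf — visit F.
    Visit T.
    At T: go right to R.
      R is a leaf — visit R.
Full in-order sequence: K, Y, Z, Q, P, J, C, W, A, G, B, U, F, T, R.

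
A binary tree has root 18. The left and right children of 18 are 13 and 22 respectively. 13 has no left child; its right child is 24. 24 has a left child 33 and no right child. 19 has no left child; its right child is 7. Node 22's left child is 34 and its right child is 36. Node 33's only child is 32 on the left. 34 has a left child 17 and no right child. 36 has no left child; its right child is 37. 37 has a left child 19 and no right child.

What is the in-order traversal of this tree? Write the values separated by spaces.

In-order visits the left subtree, then the node, then the right subtree.
At 18: go left to 13.
  At 13: no left child.
  Visit 13.
  At 13: go right to 24.
    At 24: go left to 33.
      At 33: go left to 32.
        32 is a leaf — visit 32.
      Visit 33.
      At 33: no right child.
    Visit 24.
    At 24: no right child.
Visit 18.
At 18: go right to 22.
  At 22: go left to 34.
    At 34: go left to 17.
      17 is a leaf — visit 17.
    Visit 34.
    At 34: no right child.
  Visit 22.
  At 22: go right to 36.
    At 36: no left child.
    Visit 36.
    At 36: go right to 37.
      At 37: go left to 19.
        At 19: no left child.
        Visit 19.
        At 19: go right to 7.
          7 is a leaf — visit 7.
      Visit 37.
      At 37: no right child.

13 32 33 24 18 17 34 22 36 19 7 37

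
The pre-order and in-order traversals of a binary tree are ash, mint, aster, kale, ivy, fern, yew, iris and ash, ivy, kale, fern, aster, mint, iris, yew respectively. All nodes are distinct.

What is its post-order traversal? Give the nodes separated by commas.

ivy, fern, kale, aster, iris, yew, mint, ash

The first element of pre-order is the root; it splits in-order into left and right subtrees.
Root ash: left subtree has 0 nodes { }, right has 7 {ivy, kale, fern, aster, mint, iris, yew}.
  Root mint: left subtree has 4 nodes {ivy, kale, fern, aster}, right has 2 {iris, yew}.
    Root aster: left subtree has 3 nodes {ivy, kale, fern}, right has 0 { }.
      Root kale: left subtree has 1 node {ivy}, right has 1 {fern}.
    Root yew: left subtree has 1 node {iris}, right has 0 { }.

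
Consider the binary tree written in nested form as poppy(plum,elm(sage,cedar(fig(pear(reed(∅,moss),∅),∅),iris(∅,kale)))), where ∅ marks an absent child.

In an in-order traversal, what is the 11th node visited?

kale

In-order visits the left subtree, then the node, then the right subtree.
At poppy: go left to plum.
  plum is a leaf — visit plum.
Visit poppy.
At poppy: go right to elm.
  At elm: go left to sage.
    sage is a leaf — visit sage.
  Visit elm.
  At elm: go right to cedar.
    At cedar: go left to fig.
      At fig: go left to pear.
        At pear: go left to reed.
          At reed: no left child.
          Visit reed.
          At reed: go right to moss.
            moss is a leaf — visit moss.
        Visit pear.
        At pear: no right child.
      Visit fig.
      At fig: no right child.
    Visit cedar.
    At cedar: go right to iris.
      At iris: no left child.
      Visit iris.
      At iris: go right to kale.
        kale is a leaf — visit kale.
Full in-order sequence: plum, poppy, sage, elm, reed, moss, pear, fig, cedar, iris, kale.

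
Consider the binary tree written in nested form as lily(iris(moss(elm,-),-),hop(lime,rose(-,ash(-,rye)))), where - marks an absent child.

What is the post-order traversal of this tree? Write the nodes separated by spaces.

elm moss iris lime rye ash rose hop lily

Post-order visits the left subtree, then the right subtree, then the node.
At lily: go left to iris.
  At iris: go left to moss.
    At moss: go left to elm.
      elm is a leaf — visit elm.
    At moss: no right child.
    Visit moss.
  At iris: no right child.
  Visit iris.
At lily: go right to hop.
  At hop: go left to lime.
    lime is a leaf — visit lime.
  At hop: go right to rose.
    At rose: no left child.
    At rose: go right to ash.
      At ash: no left child.
      At ash: go right to rye.
        rye is a leaf — visit rye.
      Visit ash.
    Visit rose.
  Visit hop.
Visit lily.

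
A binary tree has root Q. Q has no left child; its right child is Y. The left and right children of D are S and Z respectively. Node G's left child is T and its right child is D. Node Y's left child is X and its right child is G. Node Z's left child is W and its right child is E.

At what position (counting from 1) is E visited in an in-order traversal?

In-order visits the left subtree, then the node, then the right subtree.
At Q: no left child.
Visit Q.
At Q: go right to Y.
  At Y: go left to X.
    X is a leaf — visit X.
  Visit Y.
  At Y: go right to G.
    At G: go left to T.
      T is a leaf — visit T.
    Visit G.
    At G: go right to D.
      At D: go left to S.
        S is a leaf — visit S.
      Visit D.
      At D: go right to Z.
        At Z: go left to W.
          W is a leaf — visit W.
        Visit Z.
        At Z: go right to E.
          E is a leaf — visit E.
Full in-order sequence: Q, X, Y, T, G, S, D, W, Z, E.

10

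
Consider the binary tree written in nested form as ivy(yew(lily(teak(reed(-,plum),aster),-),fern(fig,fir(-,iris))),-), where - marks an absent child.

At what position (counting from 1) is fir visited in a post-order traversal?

Post-order visits the left subtree, then the right subtree, then the node.
At ivy: go left to yew.
  At yew: go left to lily.
    At lily: go left to teak.
      At teak: go left to reed.
        At reed: no left child.
        At reed: go right to plum.
          plum is a leaf — visit plum.
        Visit reed.
      At teak: go right to aster.
        aster is a leaf — visit aster.
      Visit teak.
    At lily: no right child.
    Visit lily.
  At yew: go right to fern.
    At fern: go left to fig.
      fig is a leaf — visit fig.
    At fern: go right to fir.
      At fir: no left child.
      At fir: go right to iris.
        iris is a leaf — visit iris.
      Visit fir.
    Visit fern.
  Visit yew.
At ivy: no right child.
Visit ivy.
Full post-order sequence: plum, reed, aster, teak, lily, fig, iris, fir, fern, yew, ivy.

8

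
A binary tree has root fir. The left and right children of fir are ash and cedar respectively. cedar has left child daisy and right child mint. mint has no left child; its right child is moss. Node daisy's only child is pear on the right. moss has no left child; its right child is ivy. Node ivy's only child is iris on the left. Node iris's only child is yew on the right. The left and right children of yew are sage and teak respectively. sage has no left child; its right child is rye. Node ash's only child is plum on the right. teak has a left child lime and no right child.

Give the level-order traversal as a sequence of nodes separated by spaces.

Level-order visits nodes level by level from the root, left to right within each level.
Level 0: fir
Level 1: ash, cedar
Level 2: plum, daisy, mint
Level 3: pear, moss
Level 4: ivy
Level 5: iris
Level 6: yew
Level 7: sage, teak
Level 8: rye, lime

fir ash cedar plum daisy mint pear moss ivy iris yew sage teak rye lime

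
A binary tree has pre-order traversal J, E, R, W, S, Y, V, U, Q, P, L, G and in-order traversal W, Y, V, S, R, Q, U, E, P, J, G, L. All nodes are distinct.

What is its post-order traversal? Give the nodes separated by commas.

The first element of pre-order is the root; it splits in-order into left and right subtrees.
Root J: left subtree has 9 nodes {W, Y, V, S, R, Q, U, E, P}, right has 2 {G, L}.
  Root E: left subtree has 7 nodes {W, Y, V, S, R, Q, U}, right has 1 {P}.
    Root R: left subtree has 4 nodes {W, Y, V, S}, right has 2 {Q, U}.
      Root W: left subtree has 0 nodes { }, right has 3 {Y, V, S}.
        Root S: left subtree has 2 nodes {Y, V}, right has 0 { }.
          Root Y: left subtree has 0 nodes { }, right has 1 {V}.
      Root U: left subtree has 1 node {Q}, right has 0 { }.
  Root L: left subtree has 1 node {G}, right has 0 { }.

V, Y, S, W, Q, U, R, P, E, G, L, J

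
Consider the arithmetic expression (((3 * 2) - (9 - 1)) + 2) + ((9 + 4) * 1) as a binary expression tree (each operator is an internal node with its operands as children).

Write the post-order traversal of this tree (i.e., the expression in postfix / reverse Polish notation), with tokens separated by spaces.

3 2 * 9 1 - - 2 + 9 4 + 1 * +

Post-order on an expression tree gives postfix notation: for each operator, emit left operand, right operand, then the operator.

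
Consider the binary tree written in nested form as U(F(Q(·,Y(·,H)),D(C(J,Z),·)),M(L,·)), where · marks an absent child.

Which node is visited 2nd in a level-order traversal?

Level-order visits nodes level by level from the root, left to right within each level.
Level 0: U
Level 1: F, M
Level 2: Q, D, L
Level 3: Y, C
Level 4: H, J, Z
Full level-order sequence: U, F, M, Q, D, L, Y, C, H, J, Z.

F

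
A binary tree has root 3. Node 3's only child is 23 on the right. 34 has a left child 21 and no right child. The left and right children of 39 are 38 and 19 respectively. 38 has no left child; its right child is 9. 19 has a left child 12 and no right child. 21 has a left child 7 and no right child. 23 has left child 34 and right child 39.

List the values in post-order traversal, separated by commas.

7, 21, 34, 9, 38, 12, 19, 39, 23, 3

Post-order visits the left subtree, then the right subtree, then the node.
At 3: no left child.
At 3: go right to 23.
  At 23: go left to 34.
    At 34: go left to 21.
      At 21: go left to 7.
        7 is a leaf — visit 7.
      At 21: no right child.
      Visit 21.
    At 34: no right child.
    Visit 34.
  At 23: go right to 39.
    At 39: go left to 38.
      At 38: no left child.
      At 38: go right to 9.
        9 is a leaf — visit 9.
      Visit 38.
    At 39: go right to 19.
      At 19: go left to 12.
        12 is a leaf — visit 12.
      At 19: no right child.
      Visit 19.
    Visit 39.
  Visit 23.
Visit 3.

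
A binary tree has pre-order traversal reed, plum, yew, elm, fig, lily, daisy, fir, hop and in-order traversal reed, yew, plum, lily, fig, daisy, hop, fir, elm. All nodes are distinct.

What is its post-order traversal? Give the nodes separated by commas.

yew, lily, hop, fir, daisy, fig, elm, plum, reed

The first element of pre-order is the root; it splits in-order into left and right subtrees.
Root reed: left subtree has 0 nodes { }, right has 8 {yew, plum, lily, fig, daisy, hop, fir, elm}.
  Root plum: left subtree has 1 node {yew}, right has 6 {lily, fig, daisy, hop, fir, elm}.
    Root elm: left subtree has 5 nodes {lily, fig, daisy, hop, fir}, right has 0 { }.
      Root fig: left subtree has 1 node {lily}, right has 3 {daisy, hop, fir}.
        Root daisy: left subtree has 0 nodes { }, right has 2 {hop, fir}.
          Root fir: left subtree has 1 node {hop}, right has 0 { }.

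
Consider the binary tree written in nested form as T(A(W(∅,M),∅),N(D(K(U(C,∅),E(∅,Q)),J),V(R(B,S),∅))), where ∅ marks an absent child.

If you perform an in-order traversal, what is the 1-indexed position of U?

In-order visits the left subtree, then the node, then the right subtree.
At T: go left to A.
  At A: go left to W.
    At W: no left child.
    Visit W.
    At W: go right to M.
      M is a leaf — visit M.
  Visit A.
  At A: no right child.
Visit T.
At T: go right to N.
  At N: go left to D.
    At D: go left to K.
      At K: go left to U.
        At U: go left to C.
          C is a leaf — visit C.
        Visit U.
        At U: no right child.
      Visit K.
      At K: go right to E.
        At E: no left child.
        Visit E.
        At E: go right to Q.
          Q is a leaf — visit Q.
    Visit D.
    At D: go right to J.
      J is a leaf — visit J.
  Visit N.
  At N: go right to V.
    At V: go left to R.
      At R: go left to B.
        B is a leaf — visit B.
      Visit R.
      At R: go right to S.
        S is a leaf — visit S.
    Visit V.
    At V: no right child.
Full in-order sequence: W, M, A, T, C, U, K, E, Q, D, J, N, B, R, S, V.

6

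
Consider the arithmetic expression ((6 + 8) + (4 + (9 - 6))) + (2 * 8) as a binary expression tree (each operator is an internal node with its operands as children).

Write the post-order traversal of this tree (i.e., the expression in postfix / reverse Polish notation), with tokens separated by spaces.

Post-order on an expression tree gives postfix notation: for each operator, emit left operand, right operand, then the operator.

6 8 + 4 9 6 - + + 2 8 * +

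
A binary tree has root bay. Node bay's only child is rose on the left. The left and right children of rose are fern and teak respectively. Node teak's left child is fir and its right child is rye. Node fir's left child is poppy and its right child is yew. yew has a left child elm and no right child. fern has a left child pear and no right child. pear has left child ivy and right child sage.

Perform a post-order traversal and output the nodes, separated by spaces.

Post-order visits the left subtree, then the right subtree, then the node.
At bay: go left to rose.
  At rose: go left to fern.
    At fern: go left to pear.
      At pear: go left to ivy.
        ivy is a leaf — visit ivy.
      At pear: go right to sage.
        sage is a leaf — visit sage.
      Visit pear.
    At fern: no right child.
    Visit fern.
  At rose: go right to teak.
    At teak: go left to fir.
      At fir: go left to poppy.
        poppy is a leaf — visit poppy.
      At fir: go right to yew.
        At yew: go left to elm.
          elm is a leaf — visit elm.
        At yew: no right child.
        Visit yew.
      Visit fir.
    At teak: go right to rye.
      rye is a leaf — visit rye.
    Visit teak.
  Visit rose.
At bay: no right child.
Visit bay.

ivy sage pear fern poppy elm yew fir rye teak rose bay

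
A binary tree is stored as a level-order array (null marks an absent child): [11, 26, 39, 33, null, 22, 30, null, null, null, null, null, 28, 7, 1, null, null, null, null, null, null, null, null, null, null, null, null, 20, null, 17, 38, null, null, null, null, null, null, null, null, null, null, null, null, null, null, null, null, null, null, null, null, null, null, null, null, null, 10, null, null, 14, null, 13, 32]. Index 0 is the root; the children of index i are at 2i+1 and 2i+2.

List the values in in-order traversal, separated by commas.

In-order visits the left subtree, then the node, then the right subtree.
At 11: go left to 26.
  At 26: go left to 33.
    33 is a leaf — visit 33.
  Visit 26.
  At 26: no right child.
Visit 11.
At 11: go right to 39.
  At 39: go left to 22.
    At 22: no left child.
    Visit 22.
    At 22: go right to 28.
      28 is a leaf — visit 28.
  Visit 39.
  At 39: go right to 30.
    At 30: go left to 7.
      At 7: go left to 20.
        At 20: no left child.
        Visit 20.
        At 20: go right to 10.
          10 is a leaf — visit 10.
      Visit 7.
      At 7: no right child.
    Visit 30.
    At 30: go right to 1.
      At 1: go left to 17.
        At 17: go left to 14.
          14 is a leaf — visit 14.
        Visit 17.
        At 17: no right child.
      Visit 1.
      At 1: go right to 38.
        At 38: go left to 13.
          13 is a leaf — visit 13.
        Visit 38.
        At 38: go right to 32.
          32 is a leaf — visit 32.

33, 26, 11, 22, 28, 39, 20, 10, 7, 30, 14, 17, 1, 13, 38, 32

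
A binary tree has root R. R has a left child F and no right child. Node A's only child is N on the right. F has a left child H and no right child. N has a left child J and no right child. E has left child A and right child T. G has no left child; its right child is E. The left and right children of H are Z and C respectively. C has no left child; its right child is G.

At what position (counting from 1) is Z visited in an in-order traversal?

1

In-order visits the left subtree, then the node, then the right subtree.
At R: go left to F.
  At F: go left to H.
    At H: go left to Z.
      Z is a leaf — visit Z.
    Visit H.
    At H: go right to C.
      At C: no left child.
      Visit C.
      At C: go right to G.
        At G: no left child.
        Visit G.
        At G: go right to E.
          At E: go left to A.
            At A: no left child.
            Visit A.
            At A: go right to N.
              At N: go left to J.
                J is a leaf — visit J.
              Visit N.
              At N: no right child.
          Visit E.
          At E: go right to T.
            T is a leaf — visit T.
  Visit F.
  At F: no right child.
Visit R.
At R: no right child.
Full in-order sequence: Z, H, C, G, A, J, N, E, T, F, R.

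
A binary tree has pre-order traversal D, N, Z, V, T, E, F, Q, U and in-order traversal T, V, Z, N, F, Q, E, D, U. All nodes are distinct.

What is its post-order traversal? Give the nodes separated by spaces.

T V Z Q F E N U D

The first element of pre-order is the root; it splits in-order into left and right subtrees.
Root D: left subtree has 7 nodes {T, V, Z, N, F, Q, E}, right has 1 {U}.
  Root N: left subtree has 3 nodes {T, V, Z}, right has 3 {F, Q, E}.
    Root Z: left subtree has 2 nodes {T, V}, right has 0 { }.
      Root V: left subtree has 1 node {T}, right has 0 { }.
    Root E: left subtree has 2 nodes {F, Q}, right has 0 { }.
      Root F: left subtree has 0 nodes { }, right has 1 {Q}.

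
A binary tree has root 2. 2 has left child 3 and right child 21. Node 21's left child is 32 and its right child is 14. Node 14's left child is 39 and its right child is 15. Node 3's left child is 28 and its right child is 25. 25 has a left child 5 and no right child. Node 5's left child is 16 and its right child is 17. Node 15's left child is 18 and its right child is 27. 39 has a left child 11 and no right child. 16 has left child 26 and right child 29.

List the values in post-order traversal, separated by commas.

28, 26, 29, 16, 17, 5, 25, 3, 32, 11, 39, 18, 27, 15, 14, 21, 2

Post-order visits the left subtree, then the right subtree, then the node.
At 2: go left to 3.
  At 3: go left to 28.
    28 is a leaf — visit 28.
  At 3: go right to 25.
    At 25: go left to 5.
      At 5: go left to 16.
        At 16: go left to 26.
          26 is a leaf — visit 26.
        At 16: go right to 29.
          29 is a leaf — visit 29.
        Visit 16.
      At 5: go right to 17.
        17 is a leaf — visit 17.
      Visit 5.
    At 25: no right child.
    Visit 25.
  Visit 3.
At 2: go right to 21.
  At 21: go left to 32.
    32 is a leaf — visit 32.
  At 21: go right to 14.
    At 14: go left to 39.
      At 39: go left to 11.
        11 is a leaf — visit 11.
      At 39: no right child.
      Visit 39.
    At 14: go right to 15.
      At 15: go left to 18.
        18 is a leaf — visit 18.
      At 15: go right to 27.
        27 is a leaf — visit 27.
      Visit 15.
    Visit 14.
  Visit 21.
Visit 2.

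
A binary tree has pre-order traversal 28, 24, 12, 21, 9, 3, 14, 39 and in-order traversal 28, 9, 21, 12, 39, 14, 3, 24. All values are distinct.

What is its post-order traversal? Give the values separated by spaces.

The first element of pre-order is the root; it splits in-order into left and right subtrees.
Root 28: left subtree has 0 nodes { }, right has 7 {9, 21, 12, 39, 14, 3, 24}.
  Root 24: left subtree has 6 nodes {9, 21, 12, 39, 14, 3}, right has 0 { }.
    Root 12: left subtree has 2 nodes {9, 21}, right has 3 {39, 14, 3}.
      Root 21: left subtree has 1 node {9}, right has 0 { }.
      Root 3: left subtree has 2 nodes {39, 14}, right has 0 { }.
        Root 14: left subtree has 1 node {39}, right has 0 { }.

9 21 39 14 3 12 24 28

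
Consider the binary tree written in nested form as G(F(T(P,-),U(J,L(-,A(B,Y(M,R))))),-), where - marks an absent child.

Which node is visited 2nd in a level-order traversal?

F

Level-order visits nodes level by level from the root, left to right within each level.
Level 0: G
Level 1: F
Level 2: T, U
Level 3: P, J, L
Level 4: A
Level 5: B, Y
Level 6: M, R
Full level-order sequence: G, F, T, U, P, J, L, A, B, Y, M, R.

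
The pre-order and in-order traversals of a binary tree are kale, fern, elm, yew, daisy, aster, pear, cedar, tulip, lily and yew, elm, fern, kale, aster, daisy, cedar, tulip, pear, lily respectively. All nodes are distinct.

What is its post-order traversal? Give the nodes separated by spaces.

The first element of pre-order is the root; it splits in-order into left and right subtrees.
Root kale: left subtree has 3 nodes {yew, elm, fern}, right has 6 {aster, daisy, cedar, tulip, pear, lily}.
  Root fern: left subtree has 2 nodes {yew, elm}, right has 0 { }.
    Root elm: left subtree has 1 node {yew}, right has 0 { }.
  Root daisy: left subtree has 1 node {aster}, right has 4 {cedar, tulip, pear, lily}.
    Root pear: left subtree has 2 nodes {cedar, tulip}, right has 1 {lily}.
      Root cedar: left subtree has 0 nodes { }, right has 1 {tulip}.

yew elm fern aster tulip cedar lily pear daisy kale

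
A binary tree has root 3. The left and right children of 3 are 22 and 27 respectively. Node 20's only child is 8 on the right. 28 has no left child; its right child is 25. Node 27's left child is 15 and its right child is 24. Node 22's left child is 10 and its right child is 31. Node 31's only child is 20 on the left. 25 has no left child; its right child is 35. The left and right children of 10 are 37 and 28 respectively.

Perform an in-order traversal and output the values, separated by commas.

In-order visits the left subtree, then the node, then the right subtree.
At 3: go left to 22.
  At 22: go left to 10.
    At 10: go left to 37.
      37 is a leaf — visit 37.
    Visit 10.
    At 10: go right to 28.
      At 28: no left child.
      Visit 28.
      At 28: go right to 25.
        At 25: no left child.
        Visit 25.
        At 25: go right to 35.
          35 is a leaf — visit 35.
  Visit 22.
  At 22: go right to 31.
    At 31: go left to 20.
      At 20: no left child.
      Visit 20.
      At 20: go right to 8.
        8 is a leaf — visit 8.
    Visit 31.
    At 31: no right child.
Visit 3.
At 3: go right to 27.
  At 27: go left to 15.
    15 is a leaf — visit 15.
  Visit 27.
  At 27: go right to 24.
    24 is a leaf — visit 24.

37, 10, 28, 25, 35, 22, 20, 8, 31, 3, 15, 27, 24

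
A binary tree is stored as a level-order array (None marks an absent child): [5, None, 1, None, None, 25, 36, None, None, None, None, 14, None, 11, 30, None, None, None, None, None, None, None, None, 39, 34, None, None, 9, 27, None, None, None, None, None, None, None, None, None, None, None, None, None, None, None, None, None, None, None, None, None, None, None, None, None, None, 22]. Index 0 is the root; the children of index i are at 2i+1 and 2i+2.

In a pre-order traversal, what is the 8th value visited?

Pre-order visits the node, then its left subtree, then its right subtree.
Visit 5.
At 5: no left child.
At 5: go right to 1.
  Visit 1.
  At 1: go left to 25.
    Visit 25.
    At 25: go left to 14.
      Visit 14.
      At 14: go left to 39.
        39 is a leaf — visit 39.
      At 14: go right to 34.
        34 is a leaf — visit 34.
    At 25: no right child.
  At 1: go right to 36.
    Visit 36.
    At 36: go left to 11.
      Visit 11.
      At 11: go left to 9.
        Visit 9.
        At 9: go left to 22.
          22 is a leaf — visit 22.
        At 9: no right child.
      At 11: go right to 27.
        27 is a leaf — visit 27.
    At 36: go right to 30.
      30 is a leaf — visit 30.
Full pre-order sequence: 5, 1, 25, 14, 39, 34, 36, 11, 9, 22, 27, 30.

11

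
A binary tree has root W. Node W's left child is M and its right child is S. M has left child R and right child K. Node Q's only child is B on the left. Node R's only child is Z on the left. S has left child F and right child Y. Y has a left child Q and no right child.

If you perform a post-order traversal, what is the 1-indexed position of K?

3

Post-order visits the left subtree, then the right subtree, then the node.
At W: go left to M.
  At M: go left to R.
    At R: go left to Z.
      Z is a leaf — visit Z.
    At R: no right child.
    Visit R.
  At M: go right to K.
    K is a leaf — visit K.
  Visit M.
At W: go right to S.
  At S: go left to F.
    F is a leaf — visit F.
  At S: go right to Y.
    At Y: go left to Q.
      At Q: go left to B.
        B is a leaf — visit B.
      At Q: no right child.
      Visit Q.
    At Y: no right child.
    Visit Y.
  Visit S.
Visit W.
Full post-order sequence: Z, R, K, M, F, B, Q, Y, S, W.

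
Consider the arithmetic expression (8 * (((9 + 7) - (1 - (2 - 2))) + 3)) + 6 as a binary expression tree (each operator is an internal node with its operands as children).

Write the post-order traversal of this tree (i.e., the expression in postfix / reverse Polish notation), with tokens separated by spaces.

Post-order on an expression tree gives postfix notation: for each operator, emit left operand, right operand, then the operator.

8 9 7 + 1 2 2 - - - 3 + * 6 +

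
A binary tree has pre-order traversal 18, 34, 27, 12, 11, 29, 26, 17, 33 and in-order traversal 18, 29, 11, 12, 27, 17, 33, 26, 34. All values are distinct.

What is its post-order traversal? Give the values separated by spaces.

The first element of pre-order is the root; it splits in-order into left and right subtrees.
Root 18: left subtree has 0 nodes { }, right has 8 {29, 11, 12, 27, 17, 33, 26, 34}.
  Root 34: left subtree has 7 nodes {29, 11, 12, 27, 17, 33, 26}, right has 0 { }.
    Root 27: left subtree has 3 nodes {29, 11, 12}, right has 3 {17, 33, 26}.
      Root 12: left subtree has 2 nodes {29, 11}, right has 0 { }.
        Root 11: left subtree has 1 node {29}, right has 0 { }.
      Root 26: left subtree has 2 nodes {17, 33}, right has 0 { }.
        Root 17: left subtree has 0 nodes { }, right has 1 {33}.

29 11 12 33 17 26 27 34 18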